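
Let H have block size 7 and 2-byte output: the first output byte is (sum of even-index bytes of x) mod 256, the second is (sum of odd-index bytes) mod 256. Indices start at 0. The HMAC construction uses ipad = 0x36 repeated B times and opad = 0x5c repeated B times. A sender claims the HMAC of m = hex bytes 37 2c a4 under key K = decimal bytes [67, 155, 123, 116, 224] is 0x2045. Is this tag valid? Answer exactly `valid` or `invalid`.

invalid

Key decimal bytes [67, 155, 123, 116, 224] = 43 9b 7b 74 e0 is 5 bytes ≤ B = 7; zero-pad to 7 bytes: K' = 43 9b 7b 74 e0 00 00.
K' ⊕ ipad = 75 ad 4d 42 d6 36 36; K' ⊕ opad = 1f c7 27 28 bc 5c 5c.
Inner hash: even-index sum = 506 mod 256 = 250; odd-index sum = 512 mod 256 = 0 → fa 00.
Outer hash (recomputed tag): even-index sum = 350 mod 256 = 94; odd-index sum = 581 mod 256 = 69 → 5e 45.
Recomputed tag = 5e45; claimed = 2045 → mismatch.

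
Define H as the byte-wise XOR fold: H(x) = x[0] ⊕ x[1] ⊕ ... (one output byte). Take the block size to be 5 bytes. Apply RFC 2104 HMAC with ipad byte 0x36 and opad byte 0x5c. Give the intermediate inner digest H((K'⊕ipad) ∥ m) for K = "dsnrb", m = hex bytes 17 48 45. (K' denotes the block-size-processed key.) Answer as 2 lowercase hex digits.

Key "dsnrb" = 64 73 6e 72 62 is exactly B = 5 bytes: K' = 64 73 6e 72 62.
K' ⊕ ipad = 52 45 58 44 54.
Inner input = 52 45 58 44 54 ∥ 17 48 45.
Inner hash: XOR 52⊕45⊕58⊕44⊕54⊕17⊕48⊕45 = 45.

45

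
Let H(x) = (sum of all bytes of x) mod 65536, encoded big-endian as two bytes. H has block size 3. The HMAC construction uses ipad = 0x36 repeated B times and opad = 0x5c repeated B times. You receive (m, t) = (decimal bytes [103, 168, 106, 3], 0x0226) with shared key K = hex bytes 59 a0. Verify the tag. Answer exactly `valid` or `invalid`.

invalid

Key hex bytes 59 a0 is 2 bytes ≤ B = 3; zero-pad to 3 bytes: K' = 59 a0 00.
K' ⊕ ipad = 6f 96 36; K' ⊕ opad = 05 fc 5c.
Inner hash: sum = 111+150+54+103+168+106+3 = 695 → 02 b7.
Outer hash (recomputed tag): sum = 5+252+92+2+183 = 534 → 02 16.
Recomputed tag = 0216; claimed = 0226 → mismatch.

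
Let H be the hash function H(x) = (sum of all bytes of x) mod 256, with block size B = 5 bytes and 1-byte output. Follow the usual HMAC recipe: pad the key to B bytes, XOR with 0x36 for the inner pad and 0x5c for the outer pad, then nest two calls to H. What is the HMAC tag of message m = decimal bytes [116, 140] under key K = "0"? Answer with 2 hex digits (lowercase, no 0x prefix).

Key "0" = 30 is 1 byte ≤ B = 5; zero-pad to 5 bytes: K' = 30 00 00 00 00.
K' ⊕ ipad = 06 36 36 36 36.  K' ⊕ opad = 6c 5c 5c 5c 5c.
Inner input = (K'⊕ipad) ∥ m = 06 36 36 36 36 ∥ 74 8c.
Inner hash: sum = 6+54+54+54+54+116+140 = 478; mod 256 = 222 → de.
Outer input = (K'⊕opad) ∥ inner = 6c 5c 5c 5c 5c ∥ de.
Outer hash (tag): sum = 108+92+92+92+92+222 = 698; mod 256 = 186 → ba.

ba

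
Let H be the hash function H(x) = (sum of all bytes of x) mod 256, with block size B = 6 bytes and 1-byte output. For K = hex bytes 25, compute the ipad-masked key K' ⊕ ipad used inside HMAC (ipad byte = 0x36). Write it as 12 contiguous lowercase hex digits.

Key hex bytes 25 is 1 byte ≤ B = 6; zero-pad to 6 bytes: K' = 25 00 00 00 00 00.
XOR each byte with 0x36: 25⊕36=13, 00⊕36=36, 00⊕36=36, 00⊕36=36, 00⊕36=36, 00⊕36=36.

133636363636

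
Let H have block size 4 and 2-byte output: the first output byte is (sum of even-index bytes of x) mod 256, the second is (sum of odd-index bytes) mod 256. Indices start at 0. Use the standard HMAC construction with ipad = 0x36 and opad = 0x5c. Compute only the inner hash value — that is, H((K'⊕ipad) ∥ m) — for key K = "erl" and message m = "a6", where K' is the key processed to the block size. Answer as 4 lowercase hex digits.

Key "erl" = 65 72 6c is 3 bytes ≤ B = 4; zero-pad to 4 bytes: K' = 65 72 6c 00.
K' ⊕ ipad = 53 44 5a 36.
Inner input = 53 44 5a 36 ∥ 61 36.
Inner hash: even-index sum = 270 mod 256 = 14; odd-index sum = 176 mod 256 = 176 → 0e b0.

0eb0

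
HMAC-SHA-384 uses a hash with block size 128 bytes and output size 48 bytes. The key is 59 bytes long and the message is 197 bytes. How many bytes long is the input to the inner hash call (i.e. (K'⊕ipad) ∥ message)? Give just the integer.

Key is 59 ≤ 128 bytes, zero-padded: |K'| = 128.
Inner input = (K'⊕ipad) ∥ m → 128 + 197 = 325 bytes.

325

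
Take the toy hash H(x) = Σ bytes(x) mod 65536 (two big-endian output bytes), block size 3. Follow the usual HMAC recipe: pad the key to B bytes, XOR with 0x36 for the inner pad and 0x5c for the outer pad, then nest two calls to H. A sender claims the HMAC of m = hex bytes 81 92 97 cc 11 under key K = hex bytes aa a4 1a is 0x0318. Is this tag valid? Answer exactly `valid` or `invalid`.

valid

Key hex bytes aa a4 1a is exactly B = 3 bytes: K' = aa a4 1a.
K' ⊕ ipad = 9c 92 2c; K' ⊕ opad = f6 f8 46.
Inner hash: sum = 156+146+44+129+146+151+204+17 = 993 → 03 e1.
Outer hash (recomputed tag): sum = 246+248+70+3+225 = 792 → 03 18.
Recomputed tag = 0318; claimed = 0318 → match.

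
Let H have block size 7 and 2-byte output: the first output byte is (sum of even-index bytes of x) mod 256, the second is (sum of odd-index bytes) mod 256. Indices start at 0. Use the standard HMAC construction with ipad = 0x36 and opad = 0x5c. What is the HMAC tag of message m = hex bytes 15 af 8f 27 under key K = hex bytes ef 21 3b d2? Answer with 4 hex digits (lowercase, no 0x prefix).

a78f

Key hex bytes ef 21 3b d2 is 4 bytes ≤ B = 7; zero-pad to 7 bytes: K' = ef 21 3b d2 00 00 00.
K' ⊕ ipad = d9 17 0d e4 36 36 36.  K' ⊕ opad = b3 7d 67 8e 5c 5c 5c.
Inner input = (K'⊕ipad) ∥ m = d9 17 0d e4 36 36 36 ∥ 15 af 8f 27.
Inner hash: even-index sum = 552 mod 256 = 40; odd-index sum = 469 mod 256 = 213 → 28 d5.
Outer input = (K'⊕opad) ∥ inner = b3 7d 67 8e 5c 5c 5c ∥ 28 d5.
Outer hash (tag): even-index sum = 679 mod 256 = 167; odd-index sum = 399 mod 256 = 143 → a7 8f.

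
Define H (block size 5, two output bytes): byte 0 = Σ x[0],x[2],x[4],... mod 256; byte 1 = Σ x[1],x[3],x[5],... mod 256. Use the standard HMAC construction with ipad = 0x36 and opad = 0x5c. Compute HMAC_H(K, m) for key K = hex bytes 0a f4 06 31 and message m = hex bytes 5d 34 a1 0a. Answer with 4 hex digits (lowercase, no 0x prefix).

Key hex bytes 0a f4 06 31 is 4 bytes ≤ B = 5; zero-pad to 5 bytes: K' = 0a f4 06 31 00.
K' ⊕ ipad = 3c c2 30 07 36.  K' ⊕ opad = 56 a8 5a 6d 5c.
Inner input = (K'⊕ipad) ∥ m = 3c c2 30 07 36 ∥ 5d 34 a1 0a.
Inner hash: even-index sum = 224 mod 256 = 224; odd-index sum = 455 mod 256 = 199 → e0 c7.
Outer input = (K'⊕opad) ∥ inner = 56 a8 5a 6d 5c ∥ e0 c7.
Outer hash (tag): even-index sum = 467 mod 256 = 211; odd-index sum = 501 mod 256 = 245 → d3 f5.

d3f5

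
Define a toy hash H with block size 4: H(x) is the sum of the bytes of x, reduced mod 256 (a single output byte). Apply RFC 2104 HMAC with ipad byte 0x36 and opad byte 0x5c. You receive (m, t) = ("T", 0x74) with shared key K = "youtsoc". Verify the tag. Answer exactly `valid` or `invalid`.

valid

Key "youtsoc" = 79 6f 75 74 73 6f 63 is 7 bytes > B = 4, so hash it first: H(key) = 16, then zero-pad to 4 bytes: K' = 16 00 00 00.
K' ⊕ ipad = 20 36 36 36; K' ⊕ opad = 4a 5c 5c 5c.
Inner hash: sum = 32+54+54+54+84 = 278; mod 256 = 22 → 16.
Outer hash (recomputed tag): sum = 74+92+92+92+22 = 372; mod 256 = 116 → 74.
Recomputed tag = 74; claimed = 74 → match.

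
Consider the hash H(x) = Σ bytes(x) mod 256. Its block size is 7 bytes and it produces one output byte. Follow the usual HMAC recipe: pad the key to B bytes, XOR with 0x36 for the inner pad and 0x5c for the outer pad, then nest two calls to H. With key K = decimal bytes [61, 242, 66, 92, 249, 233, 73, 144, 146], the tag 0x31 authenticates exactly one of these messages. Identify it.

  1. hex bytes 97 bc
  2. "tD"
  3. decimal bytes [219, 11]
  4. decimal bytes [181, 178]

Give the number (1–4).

Key decimal bytes [61, 242, 66, 92, 249, 233, 73, 144, 146] = 3d f2 42 5c f9 e9 49 90 92 is 9 bytes > B = 7, so hash it first: H(key) = 1a, then zero-pad to 7 bytes: K' = 1a 00 00 00 00 00 00.
K' ⊕ ipad = 2c 36 36 36 36 36 36; K' ⊕ opad = 46 5c 5c 5c 5c 5c 5c.
m1: inner = H(2c 36 36 36 36 36 36 97 bc) = c3; tag = H(46 5c 5c 5c 5c 5c 5c c3) = 31 ← matches
m2: inner = H(2c 36 36 36 36 36 36 74 44) = 28; tag = H(46 5c 5c 5c 5c 5c 5c 28) = 96
m3: inner = H(2c 36 36 36 36 36 36 db 0b) = 56; tag = H(46 5c 5c 5c 5c 5c 5c 56) = c4
m4: inner = H(2c 36 36 36 36 36 36 b5 b2) = d7; tag = H(46 5c 5c 5c 5c 5c 5c d7) = 45

1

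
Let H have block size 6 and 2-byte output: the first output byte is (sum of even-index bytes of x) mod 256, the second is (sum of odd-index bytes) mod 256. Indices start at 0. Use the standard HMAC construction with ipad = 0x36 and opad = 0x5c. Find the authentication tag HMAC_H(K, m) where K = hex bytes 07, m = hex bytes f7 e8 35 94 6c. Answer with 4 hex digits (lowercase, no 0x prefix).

Key hex bytes 07 is 1 byte ≤ B = 6; zero-pad to 6 bytes: K' = 07 00 00 00 00 00.
K' ⊕ ipad = 31 36 36 36 36 36.  K' ⊕ opad = 5b 5c 5c 5c 5c 5c.
Inner input = (K'⊕ipad) ∥ m = 31 36 36 36 36 36 ∥ f7 e8 35 94 6c.
Inner hash: even-index sum = 565 mod 256 = 53; odd-index sum = 542 mod 256 = 30 → 35 1e.
Outer input = (K'⊕opad) ∥ inner = 5b 5c 5c 5c 5c 5c ∥ 35 1e.
Outer hash (tag): even-index sum = 328 mod 256 = 72; odd-index sum = 306 mod 256 = 50 → 48 32.

4832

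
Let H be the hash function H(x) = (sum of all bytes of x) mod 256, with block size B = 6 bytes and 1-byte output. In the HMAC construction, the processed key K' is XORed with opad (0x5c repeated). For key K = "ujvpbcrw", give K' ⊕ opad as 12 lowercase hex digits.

2f5c5c5c5c5c

Key "ujvpbcrw" = 75 6a 76 70 62 63 72 77 is 8 bytes > B = 6, so hash it first: H(key) = 73, then zero-pad to 6 bytes: K' = 73 00 00 00 00 00.
XOR each byte with 0x5c: 73⊕5c=2f, 00⊕5c=5c, 00⊕5c=5c, 00⊕5c=5c, 00⊕5c=5c, 00⊕5c=5c.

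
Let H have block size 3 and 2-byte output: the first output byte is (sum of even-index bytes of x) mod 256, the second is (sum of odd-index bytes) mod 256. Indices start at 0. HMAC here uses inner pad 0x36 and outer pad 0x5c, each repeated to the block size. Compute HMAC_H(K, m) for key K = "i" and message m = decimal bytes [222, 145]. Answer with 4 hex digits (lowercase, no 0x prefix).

Key "i" = 69 is 1 byte ≤ B = 3; zero-pad to 3 bytes: K' = 69 00 00.
K' ⊕ ipad = 5f 36 36.  K' ⊕ opad = 35 5c 5c.
Inner input = (K'⊕ipad) ∥ m = 5f 36 36 ∥ de 91.
Inner hash: even-index sum = 294 mod 256 = 38; odd-index sum = 276 mod 256 = 20 → 26 14.
Outer input = (K'⊕opad) ∥ inner = 35 5c 5c ∥ 26 14.
Outer hash (tag): even-index sum = 165 mod 256 = 165; odd-index sum = 130 mod 256 = 130 → a5 82.

a582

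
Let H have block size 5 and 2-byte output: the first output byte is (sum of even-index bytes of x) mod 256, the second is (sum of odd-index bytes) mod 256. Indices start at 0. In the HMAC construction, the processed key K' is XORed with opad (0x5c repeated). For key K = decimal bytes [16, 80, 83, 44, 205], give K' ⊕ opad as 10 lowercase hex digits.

4c0c0f7091

Key decimal bytes [16, 80, 83, 44, 205] = 10 50 53 2c cd is exactly B = 5 bytes: K' = 10 50 53 2c cd.
XOR each byte with 0x5c: 10⊕5c=4c, 50⊕5c=0c, 53⊕5c=0f, 2c⊕5c=70, cd⊕5c=91.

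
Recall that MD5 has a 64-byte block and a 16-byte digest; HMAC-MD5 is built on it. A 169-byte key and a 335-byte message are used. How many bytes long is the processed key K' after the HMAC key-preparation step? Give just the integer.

Key is 169 > 64 bytes, so it is hashed to 16 bytes then zero-padded to 64: |K'| = 64.

64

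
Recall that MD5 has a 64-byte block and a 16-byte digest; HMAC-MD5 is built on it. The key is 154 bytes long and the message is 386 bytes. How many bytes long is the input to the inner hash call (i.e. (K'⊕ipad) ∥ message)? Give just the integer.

450

Key is 154 > 64 bytes, so it is hashed to 16 bytes then zero-padded to 64: |K'| = 64.
Inner input = (K'⊕ipad) ∥ m → 64 + 386 = 450 bytes.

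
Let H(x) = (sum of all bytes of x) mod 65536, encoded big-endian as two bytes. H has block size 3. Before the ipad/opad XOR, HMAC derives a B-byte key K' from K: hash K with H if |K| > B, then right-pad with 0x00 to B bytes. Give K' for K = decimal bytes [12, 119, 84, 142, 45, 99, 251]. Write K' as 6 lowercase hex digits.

02f000

|K| = 7 > B = 3, so first hash the key.
H(K): sum = 12+119+84+142+45+99+251 = 752 → 02 f0.
Zero-pad H(K) = 02 f0 to 3 bytes: K' = 02 f0 00.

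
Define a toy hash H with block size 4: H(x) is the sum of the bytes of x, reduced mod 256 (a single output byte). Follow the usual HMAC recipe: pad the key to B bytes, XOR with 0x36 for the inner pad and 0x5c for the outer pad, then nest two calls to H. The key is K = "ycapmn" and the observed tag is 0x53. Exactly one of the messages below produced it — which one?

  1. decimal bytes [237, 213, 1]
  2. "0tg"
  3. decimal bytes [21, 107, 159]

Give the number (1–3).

2

Key "ycapmn" = 79 63 61 70 6d 6e is 6 bytes > B = 4, so hash it first: H(key) = 88, then zero-pad to 4 bytes: K' = 88 00 00 00.
K' ⊕ ipad = be 36 36 36; K' ⊕ opad = d4 5c 5c 5c.
m1: inner = H(be 36 36 36 ed d5 01) = 23; tag = H(d4 5c 5c 5c 23) = 0b
m2: inner = H(be 36 36 36 30 74 67) = 6b; tag = H(d4 5c 5c 5c 6b) = 53 ← matches
m3: inner = H(be 36 36 36 15 6b 9f) = 7f; tag = H(d4 5c 5c 5c 7f) = 67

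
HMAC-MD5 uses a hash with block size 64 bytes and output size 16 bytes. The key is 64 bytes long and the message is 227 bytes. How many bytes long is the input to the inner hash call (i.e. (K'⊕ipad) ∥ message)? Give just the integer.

Key is 64 ≤ 64 bytes, zero-padded: |K'| = 64.
Inner input = (K'⊕ipad) ∥ m → 64 + 227 = 291 bytes.

291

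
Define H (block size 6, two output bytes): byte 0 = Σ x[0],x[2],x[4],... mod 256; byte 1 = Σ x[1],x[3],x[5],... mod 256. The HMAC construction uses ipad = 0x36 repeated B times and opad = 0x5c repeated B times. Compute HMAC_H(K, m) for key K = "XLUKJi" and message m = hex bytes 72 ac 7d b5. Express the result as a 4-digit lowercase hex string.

Key "XLUKJi" = 58 4c 55 4b 4a 69 is exactly B = 6 bytes: K' = 58 4c 55 4b 4a 69.
K' ⊕ ipad = 6e 7a 63 7d 7c 5f.  K' ⊕ opad = 04 10 09 17 16 35.
Inner input = (K'⊕ipad) ∥ m = 6e 7a 63 7d 7c 5f ∥ 72 ac 7d b5.
Inner hash: even-index sum = 572 mod 256 = 60; odd-index sum = 695 mod 256 = 183 → 3c b7.
Outer input = (K'⊕opad) ∥ inner = 04 10 09 17 16 35 ∥ 3c b7.
Outer hash (tag): even-index sum = 95 mod 256 = 95; odd-index sum = 275 mod 256 = 19 → 5f 13.

5f13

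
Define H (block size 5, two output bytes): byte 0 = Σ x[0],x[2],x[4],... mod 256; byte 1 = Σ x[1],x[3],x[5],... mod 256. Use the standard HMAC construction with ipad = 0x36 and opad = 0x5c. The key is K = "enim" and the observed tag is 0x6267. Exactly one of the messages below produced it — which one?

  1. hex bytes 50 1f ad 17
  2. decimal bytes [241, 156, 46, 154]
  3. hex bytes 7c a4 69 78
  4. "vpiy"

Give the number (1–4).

Key "enim" = 65 6e 69 6d is 4 bytes ≤ B = 5; zero-pad to 5 bytes: K' = 65 6e 69 6d 00.
K' ⊕ ipad = 53 58 5f 5b 36; K' ⊕ opad = 39 32 35 31 5c.
m1: inner = H(53 58 5f 5b 36 50 1f ad 17) = 1e b0; tag = H(39 32 35 31 5c 1e b0) = 7a81
m2: inner = H(53 58 5f 5b 36 f1 9c 2e 9a) = 1e d2; tag = H(39 32 35 31 5c 1e d2) = 9c81
m3: inner = H(53 58 5f 5b 36 7c a4 69 78) = 04 98; tag = H(39 32 35 31 5c 04 98) = 6267 ← matches
m4: inner = H(53 58 5f 5b 36 76 70 69 79) = d1 92; tag = H(39 32 35 31 5c d1 92) = 5c34

3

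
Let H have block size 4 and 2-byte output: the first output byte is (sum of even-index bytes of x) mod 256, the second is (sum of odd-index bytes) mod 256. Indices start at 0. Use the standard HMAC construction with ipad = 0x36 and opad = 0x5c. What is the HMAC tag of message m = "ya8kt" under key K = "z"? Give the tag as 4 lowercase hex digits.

29f0

Key "z" = 7a is 1 byte ≤ B = 4; zero-pad to 4 bytes: K' = 7a 00 00 00.
K' ⊕ ipad = 4c 36 36 36.  K' ⊕ opad = 26 5c 5c 5c.
Inner input = (K'⊕ipad) ∥ m = 4c 36 36 36 ∥ 79 61 38 6b 74.
Inner hash: even-index sum = 423 mod 256 = 167; odd-index sum = 312 mod 256 = 56 → a7 38.
Outer input = (K'⊕opad) ∥ inner = 26 5c 5c 5c ∥ a7 38.
Outer hash (tag): even-index sum = 297 mod 256 = 41; odd-index sum = 240 mod 256 = 240 → 29 f0.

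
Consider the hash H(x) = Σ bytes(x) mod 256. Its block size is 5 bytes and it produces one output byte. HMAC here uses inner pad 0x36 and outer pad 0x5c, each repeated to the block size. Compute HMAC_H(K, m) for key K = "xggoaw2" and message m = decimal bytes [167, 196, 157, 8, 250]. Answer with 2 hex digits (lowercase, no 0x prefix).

Key "xggoaw2" = 78 67 67 6f 61 77 32 is 7 bytes > B = 5, so hash it first: H(key) = bf, then zero-pad to 5 bytes: K' = bf 00 00 00 00.
K' ⊕ ipad = 89 36 36 36 36.  K' ⊕ opad = e3 5c 5c 5c 5c.
Inner input = (K'⊕ipad) ∥ m = 89 36 36 36 36 ∥ a7 c4 9d 08 fa.
Inner hash: sum = 137+54+54+54+54+167+196+157+8+250 = 1131; mod 256 = 107 → 6b.
Outer input = (K'⊕opad) ∥ inner = e3 5c 5c 5c 5c ∥ 6b.
Outer hash (tag): sum = 227+92+92+92+92+107 = 702; mod 256 = 190 → be.

be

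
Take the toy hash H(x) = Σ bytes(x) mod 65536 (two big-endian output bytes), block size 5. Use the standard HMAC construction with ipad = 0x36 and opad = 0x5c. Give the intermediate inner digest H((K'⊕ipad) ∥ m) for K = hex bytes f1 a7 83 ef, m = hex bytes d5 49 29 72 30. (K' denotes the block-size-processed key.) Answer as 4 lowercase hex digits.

0505

Key hex bytes f1 a7 83 ef is 4 bytes ≤ B = 5; zero-pad to 5 bytes: K' = f1 a7 83 ef 00.
K' ⊕ ipad = c7 91 b5 d9 36.
Inner input = c7 91 b5 d9 36 ∥ d5 49 29 72 30.
Inner hash: sum = 199+145+181+217+54+213+73+41+114+48 = 1285 → 05 05.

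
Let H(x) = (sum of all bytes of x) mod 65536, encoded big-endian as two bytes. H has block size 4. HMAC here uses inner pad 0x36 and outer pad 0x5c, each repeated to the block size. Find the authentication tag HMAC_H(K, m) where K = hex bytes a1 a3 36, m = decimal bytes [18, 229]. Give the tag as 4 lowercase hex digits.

031d

Key hex bytes a1 a3 36 is 3 bytes ≤ B = 4; zero-pad to 4 bytes: K' = a1 a3 36 00.
K' ⊕ ipad = 97 95 00 36.  K' ⊕ opad = fd ff 6a 5c.
Inner input = (K'⊕ipad) ∥ m = 97 95 00 36 ∥ 12 e5.
Inner hash: sum = 151+149+0+54+18+229 = 601 → 02 59.
Outer input = (K'⊕opad) ∥ inner = fd ff 6a 5c ∥ 02 59.
Outer hash (tag): sum = 253+255+106+92+2+89 = 797 → 03 1d.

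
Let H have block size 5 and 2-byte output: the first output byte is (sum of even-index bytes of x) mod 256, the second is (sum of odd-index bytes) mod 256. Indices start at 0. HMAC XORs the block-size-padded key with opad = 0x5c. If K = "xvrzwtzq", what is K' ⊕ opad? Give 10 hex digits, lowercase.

87895c5c5c

Key "xvrzwtzq" = 78 76 72 7a 77 74 7a 71 is 8 bytes > B = 5, so hash it first: H(key) = db d5, then zero-pad to 5 bytes: K' = db d5 00 00 00.
XOR each byte with 0x5c: db⊕5c=87, d5⊕5c=89, 00⊕5c=5c, 00⊕5c=5c, 00⊕5c=5c.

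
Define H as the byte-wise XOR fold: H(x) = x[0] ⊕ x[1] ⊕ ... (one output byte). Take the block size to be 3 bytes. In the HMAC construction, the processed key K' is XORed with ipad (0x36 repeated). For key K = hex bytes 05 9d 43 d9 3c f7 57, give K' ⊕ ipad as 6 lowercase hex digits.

a83636

Key hex bytes 05 9d 43 d9 3c f7 57 is 7 bytes > B = 3, so hash it first: H(key) = 9e, then zero-pad to 3 bytes: K' = 9e 00 00.
XOR each byte with 0x36: 9e⊕36=a8, 00⊕36=36, 00⊕36=36.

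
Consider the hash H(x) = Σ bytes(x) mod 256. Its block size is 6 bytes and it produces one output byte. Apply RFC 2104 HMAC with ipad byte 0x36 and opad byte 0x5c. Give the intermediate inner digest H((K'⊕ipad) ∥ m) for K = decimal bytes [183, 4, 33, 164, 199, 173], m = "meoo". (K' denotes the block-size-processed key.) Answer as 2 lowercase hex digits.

Key decimal bytes [183, 4, 33, 164, 199, 173] = b7 04 21 a4 c7 ad is exactly B = 6 bytes: K' = b7 04 21 a4 c7 ad.
K' ⊕ ipad = 81 32 17 92 f1 9b.
Inner input = 81 32 17 92 f1 9b ∥ 6d 65 6f 6f.
Inner hash: sum = 129+50+23+146+241+155+109+101+111+111 = 1176; mod 256 = 152 → 98.

98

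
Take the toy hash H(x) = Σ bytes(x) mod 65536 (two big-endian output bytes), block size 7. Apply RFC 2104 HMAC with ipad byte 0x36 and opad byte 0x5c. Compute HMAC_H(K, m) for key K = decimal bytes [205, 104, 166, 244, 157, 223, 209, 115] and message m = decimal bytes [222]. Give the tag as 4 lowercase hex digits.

Key decimal bytes [205, 104, 166, 244, 157, 223, 209, 115] = cd 68 a6 f4 9d df d1 73 is 8 bytes > B = 7, so hash it first: H(key) = 05 8f, then zero-pad to 7 bytes: K' = 05 8f 00 00 00 00 00.
K' ⊕ ipad = 33 b9 36 36 36 36 36.  K' ⊕ opad = 59 d3 5c 5c 5c 5c 5c.
Inner input = (K'⊕ipad) ∥ m = 33 b9 36 36 36 36 36 ∥ de.
Inner hash: sum = 51+185+54+54+54+54+54+222 = 728 → 02 d8.
Outer input = (K'⊕opad) ∥ inner = 59 d3 5c 5c 5c 5c 5c ∥ 02 d8.
Outer hash (tag): sum = 89+211+92+92+92+92+92+2+216 = 978 → 03 d2.

03d2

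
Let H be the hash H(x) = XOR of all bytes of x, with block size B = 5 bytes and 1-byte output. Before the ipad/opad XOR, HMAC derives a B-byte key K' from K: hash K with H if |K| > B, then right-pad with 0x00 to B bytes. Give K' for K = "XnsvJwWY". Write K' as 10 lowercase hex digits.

|K| = 8 > B = 5, so first hash the key.
H(K): XOR 58⊕6e⊕73⊕76⊕4a⊕77⊕57⊕59 = 00.
Zero-pad H(K) = 00 to 5 bytes: K' = 00 00 00 00 00.

0000000000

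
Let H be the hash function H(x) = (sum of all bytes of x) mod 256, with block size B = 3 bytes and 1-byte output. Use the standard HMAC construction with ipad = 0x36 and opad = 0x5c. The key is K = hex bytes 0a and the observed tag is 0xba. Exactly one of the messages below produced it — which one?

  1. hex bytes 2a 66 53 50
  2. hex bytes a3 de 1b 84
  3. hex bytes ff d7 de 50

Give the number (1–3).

3

Key hex bytes 0a is 1 byte ≤ B = 3; zero-pad to 3 bytes: K' = 0a 00 00.
K' ⊕ ipad = 3c 36 36; K' ⊕ opad = 56 5c 5c.
m1: inner = H(3c 36 36 2a 66 53 50) = db; tag = H(56 5c 5c db) = e9
m2: inner = H(3c 36 36 a3 de 1b 84) = c8; tag = H(56 5c 5c c8) = d6
m3: inner = H(3c 36 36 ff d7 de 50) = ac; tag = H(56 5c 5c ac) = ba ← matches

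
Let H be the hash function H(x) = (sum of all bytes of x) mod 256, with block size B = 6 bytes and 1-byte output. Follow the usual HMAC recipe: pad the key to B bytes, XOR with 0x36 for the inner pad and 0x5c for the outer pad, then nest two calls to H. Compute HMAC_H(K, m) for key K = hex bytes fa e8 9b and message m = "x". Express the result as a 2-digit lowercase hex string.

Key hex bytes fa e8 9b is 3 bytes ≤ B = 6; zero-pad to 6 bytes: K' = fa e8 9b 00 00 00.
K' ⊕ ipad = cc de ad 36 36 36.  K' ⊕ opad = a6 b4 c7 5c 5c 5c.
Inner input = (K'⊕ipad) ∥ m = cc de ad 36 36 36 ∥ 78.
Inner hash: sum = 204+222+173+54+54+54+120 = 881; mod 256 = 113 → 71.
Outer input = (K'⊕opad) ∥ inner = a6 b4 c7 5c 5c 5c ∥ 71.
Outer hash (tag): sum = 166+180+199+92+92+92+113 = 934; mod 256 = 166 → a6.

a6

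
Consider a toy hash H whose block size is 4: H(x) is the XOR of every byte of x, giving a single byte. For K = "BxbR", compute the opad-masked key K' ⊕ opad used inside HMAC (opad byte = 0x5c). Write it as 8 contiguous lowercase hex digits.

Key "BxbR" = 42 78 62 52 is exactly B = 4 bytes: K' = 42 78 62 52.
XOR each byte with 0x5c: 42⊕5c=1e, 78⊕5c=24, 62⊕5c=3e, 52⊕5c=0e.

1e243e0e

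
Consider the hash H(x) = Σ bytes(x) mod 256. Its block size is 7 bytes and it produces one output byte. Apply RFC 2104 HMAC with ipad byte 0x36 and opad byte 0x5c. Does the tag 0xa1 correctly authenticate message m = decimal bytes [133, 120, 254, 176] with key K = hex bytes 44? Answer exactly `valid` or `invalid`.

Key hex bytes 44 is 1 byte ≤ B = 7; zero-pad to 7 bytes: K' = 44 00 00 00 00 00 00.
K' ⊕ ipad = 72 36 36 36 36 36 36; K' ⊕ opad = 18 5c 5c 5c 5c 5c 5c.
Inner hash: sum = 114+54+54+54+54+54+54+133+120+254+176 = 1121; mod 256 = 97 → 61.
Outer hash (recomputed tag): sum = 24+92+92+92+92+92+92+97 = 673; mod 256 = 161 → a1.
Recomputed tag = a1; claimed = a1 → match.

valid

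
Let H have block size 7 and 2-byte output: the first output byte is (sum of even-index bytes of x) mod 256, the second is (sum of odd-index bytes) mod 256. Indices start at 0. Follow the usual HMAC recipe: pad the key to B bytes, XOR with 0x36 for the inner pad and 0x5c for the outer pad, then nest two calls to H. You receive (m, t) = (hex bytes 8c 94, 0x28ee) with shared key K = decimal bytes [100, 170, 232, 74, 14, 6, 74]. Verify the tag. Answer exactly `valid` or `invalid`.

Key decimal bytes [100, 170, 232, 74, 14, 6, 74] = 64 aa e8 4a 0e 06 4a is exactly B = 7 bytes: K' = 64 aa e8 4a 0e 06 4a.
K' ⊕ ipad = 52 9c de 7c 38 30 7c; K' ⊕ opad = 38 f6 b4 16 52 5a 16.
Inner hash: even-index sum = 632 mod 256 = 120; odd-index sum = 468 mod 256 = 212 → 78 d4.
Outer hash (recomputed tag): even-index sum = 552 mod 256 = 40; odd-index sum = 478 mod 256 = 222 → 28 de.
Recomputed tag = 28de; claimed = 28ee → mismatch.

invalid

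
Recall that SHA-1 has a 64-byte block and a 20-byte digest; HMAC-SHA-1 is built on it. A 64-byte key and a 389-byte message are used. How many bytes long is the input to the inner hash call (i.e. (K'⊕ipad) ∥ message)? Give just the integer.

Key is 64 ≤ 64 bytes, zero-padded: |K'| = 64.
Inner input = (K'⊕ipad) ∥ m → 64 + 389 = 453 bytes.

453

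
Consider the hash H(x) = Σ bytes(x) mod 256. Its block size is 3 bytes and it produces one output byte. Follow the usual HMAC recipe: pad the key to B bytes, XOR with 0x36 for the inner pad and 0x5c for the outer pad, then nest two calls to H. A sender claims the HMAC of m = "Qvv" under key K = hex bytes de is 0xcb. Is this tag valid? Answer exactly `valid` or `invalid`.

valid

Key hex bytes de is 1 byte ≤ B = 3; zero-pad to 3 bytes: K' = de 00 00.
K' ⊕ ipad = e8 36 36; K' ⊕ opad = 82 5c 5c.
Inner hash: sum = 232+54+54+81+118+118 = 657; mod 256 = 145 → 91.
Outer hash (recomputed tag): sum = 130+92+92+145 = 459; mod 256 = 203 → cb.
Recomputed tag = cb; claimed = cb → match.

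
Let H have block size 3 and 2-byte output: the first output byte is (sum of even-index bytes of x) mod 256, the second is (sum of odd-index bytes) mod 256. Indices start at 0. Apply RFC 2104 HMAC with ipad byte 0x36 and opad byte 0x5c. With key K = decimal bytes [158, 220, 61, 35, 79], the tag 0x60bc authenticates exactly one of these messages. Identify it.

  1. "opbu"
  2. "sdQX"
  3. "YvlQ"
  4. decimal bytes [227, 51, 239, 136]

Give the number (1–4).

Key decimal bytes [158, 220, 61, 35, 79] = 9e dc 3d 23 4f is 5 bytes > B = 3, so hash it first: H(key) = 2a ff, then zero-pad to 3 bytes: K' = 2a ff 00.
K' ⊕ ipad = 1c c9 36; K' ⊕ opad = 76 a3 5c.
m1: inner = H(1c c9 36 6f 70 62 75) = 37 9a; tag = H(76 a3 5c 37 9a) = 6cda
m2: inner = H(1c c9 36 73 64 51 58) = 0e 8d; tag = H(76 a3 5c 0e 8d) = 5fb1
m3: inner = H(1c c9 36 59 76 6c 51) = 19 8e; tag = H(76 a3 5c 19 8e) = 60bc ← matches
m4: inner = H(1c c9 36 e3 33 ef 88) = 0d 9b; tag = H(76 a3 5c 0d 9b) = 6db0

3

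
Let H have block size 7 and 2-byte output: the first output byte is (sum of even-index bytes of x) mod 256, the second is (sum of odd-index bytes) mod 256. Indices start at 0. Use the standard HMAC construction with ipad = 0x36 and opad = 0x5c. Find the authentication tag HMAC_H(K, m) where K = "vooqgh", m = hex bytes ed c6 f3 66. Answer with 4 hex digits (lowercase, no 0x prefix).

d2e0

Key "vooqgh" = 76 6f 6f 71 67 68 is 6 bytes ≤ B = 7; zero-pad to 7 bytes: K' = 76 6f 6f 71 67 68 00.
K' ⊕ ipad = 40 59 59 47 51 5e 36.  K' ⊕ opad = 2a 33 33 2d 3b 34 5c.
Inner input = (K'⊕ipad) ∥ m = 40 59 59 47 51 5e 36 ∥ ed c6 f3 66.
Inner hash: even-index sum = 588 mod 256 = 76; odd-index sum = 734 mod 256 = 222 → 4c de.
Outer input = (K'⊕opad) ∥ inner = 2a 33 33 2d 3b 34 5c ∥ 4c de.
Outer hash (tag): even-index sum = 466 mod 256 = 210; odd-index sum = 224 mod 256 = 224 → d2 e0.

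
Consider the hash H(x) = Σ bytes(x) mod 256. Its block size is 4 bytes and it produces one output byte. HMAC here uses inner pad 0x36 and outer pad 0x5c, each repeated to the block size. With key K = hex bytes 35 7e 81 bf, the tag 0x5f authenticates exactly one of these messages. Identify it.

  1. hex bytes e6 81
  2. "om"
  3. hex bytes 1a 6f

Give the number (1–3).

3

Key hex bytes 35 7e 81 bf is exactly B = 4 bytes: K' = 35 7e 81 bf.
K' ⊕ ipad = 03 48 b7 89; K' ⊕ opad = 69 22 dd e3.
m1: inner = H(03 48 b7 89 e6 81) = f2; tag = H(69 22 dd e3 f2) = 3d
m2: inner = H(03 48 b7 89 6f 6d) = 67; tag = H(69 22 dd e3 67) = b2
m3: inner = H(03 48 b7 89 1a 6f) = 14; tag = H(69 22 dd e3 14) = 5f ← matches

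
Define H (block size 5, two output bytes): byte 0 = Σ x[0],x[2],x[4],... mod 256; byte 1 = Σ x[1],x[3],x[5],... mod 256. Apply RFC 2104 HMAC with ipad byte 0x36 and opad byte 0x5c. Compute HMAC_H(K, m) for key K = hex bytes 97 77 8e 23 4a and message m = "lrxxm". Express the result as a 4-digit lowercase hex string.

5a69

Key hex bytes 97 77 8e 23 4a is exactly B = 5 bytes: K' = 97 77 8e 23 4a.
K' ⊕ ipad = a1 41 b8 15 7c.  K' ⊕ opad = cb 2b d2 7f 16.
Inner input = (K'⊕ipad) ∥ m = a1 41 b8 15 7c ∥ 6c 72 78 78 6d.
Inner hash: even-index sum = 703 mod 256 = 191; odd-index sum = 423 mod 256 = 167 → bf a7.
Outer input = (K'⊕opad) ∥ inner = cb 2b d2 7f 16 ∥ bf a7.
Outer hash (tag): even-index sum = 602 mod 256 = 90; odd-index sum = 361 mod 256 = 105 → 5a 69.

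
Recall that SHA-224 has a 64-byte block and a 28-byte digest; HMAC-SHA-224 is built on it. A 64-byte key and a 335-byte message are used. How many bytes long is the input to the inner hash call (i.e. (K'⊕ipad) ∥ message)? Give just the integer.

Key is 64 ≤ 64 bytes, zero-padded: |K'| = 64.
Inner input = (K'⊕ipad) ∥ m → 64 + 335 = 399 bytes.

399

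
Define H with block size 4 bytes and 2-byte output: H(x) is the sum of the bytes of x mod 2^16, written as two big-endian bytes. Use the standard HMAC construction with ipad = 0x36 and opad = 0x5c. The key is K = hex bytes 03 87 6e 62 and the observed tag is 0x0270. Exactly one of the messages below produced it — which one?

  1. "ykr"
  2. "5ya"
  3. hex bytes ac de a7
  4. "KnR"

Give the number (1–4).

Key hex bytes 03 87 6e 62 is exactly B = 4 bytes: K' = 03 87 6e 62.
K' ⊕ ipad = 35 b1 58 54; K' ⊕ opad = 5f db 32 3e.
m1: inner = H(35 b1 58 54 79 6b 72) = 02 e8; tag = H(5f db 32 3e 02 e8) = 0294
m2: inner = H(35 b1 58 54 35 79 61) = 02 a1; tag = H(5f db 32 3e 02 a1) = 024d
m3: inner = H(35 b1 58 54 ac de a7) = 03 c3; tag = H(5f db 32 3e 03 c3) = 0270 ← matches
m4: inner = H(35 b1 58 54 4b 6e 52) = 02 9d; tag = H(5f db 32 3e 02 9d) = 0249

3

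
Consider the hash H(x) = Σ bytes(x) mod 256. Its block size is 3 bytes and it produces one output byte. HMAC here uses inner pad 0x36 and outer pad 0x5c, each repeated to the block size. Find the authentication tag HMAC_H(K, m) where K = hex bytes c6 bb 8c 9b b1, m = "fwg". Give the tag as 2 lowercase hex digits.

Key hex bytes c6 bb 8c 9b b1 is 5 bytes > B = 3, so hash it first: H(key) = 59, then zero-pad to 3 bytes: K' = 59 00 00.
K' ⊕ ipad = 6f 36 36.  K' ⊕ opad = 05 5c 5c.
Inner input = (K'⊕ipad) ∥ m = 6f 36 36 ∥ 66 77 67.
Inner hash: sum = 111+54+54+102+119+103 = 543; mod 256 = 31 → 1f.
Outer input = (K'⊕opad) ∥ inner = 05 5c 5c ∥ 1f.
Outer hash (tag): sum = 5+92+92+31 = 220 → dc.

dc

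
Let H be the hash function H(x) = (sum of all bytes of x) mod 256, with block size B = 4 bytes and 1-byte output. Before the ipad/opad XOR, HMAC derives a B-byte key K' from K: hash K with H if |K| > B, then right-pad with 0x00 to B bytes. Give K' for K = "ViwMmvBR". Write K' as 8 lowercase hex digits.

fa000000

|K| = 8 > B = 4, so first hash the key.
H(K): sum = 86+105+119+77+109+118+66+82 = 762; mod 256 = 250 → fa.
Zero-pad H(K) = fa to 4 bytes: K' = fa 00 00 00.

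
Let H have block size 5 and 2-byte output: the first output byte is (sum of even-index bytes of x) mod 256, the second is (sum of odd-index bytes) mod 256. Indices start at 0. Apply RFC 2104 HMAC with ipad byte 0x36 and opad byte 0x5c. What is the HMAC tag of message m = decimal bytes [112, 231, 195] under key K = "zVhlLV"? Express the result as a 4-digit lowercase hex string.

Key "zVhlLV" = 7a 56 68 6c 4c 56 is 6 bytes > B = 5, so hash it first: H(key) = 2e 18, then zero-pad to 5 bytes: K' = 2e 18 00 00 00.
K' ⊕ ipad = 18 2e 36 36 36.  K' ⊕ opad = 72 44 5c 5c 5c.
Inner input = (K'⊕ipad) ∥ m = 18 2e 36 36 36 ∥ 70 e7 c3.
Inner hash: even-index sum = 363 mod 256 = 107; odd-index sum = 407 mod 256 = 151 → 6b 97.
Outer input = (K'⊕opad) ∥ inner = 72 44 5c 5c 5c ∥ 6b 97.
Outer hash (tag): even-index sum = 449 mod 256 = 193; odd-index sum = 267 mod 256 = 11 → c1 0b.

c10b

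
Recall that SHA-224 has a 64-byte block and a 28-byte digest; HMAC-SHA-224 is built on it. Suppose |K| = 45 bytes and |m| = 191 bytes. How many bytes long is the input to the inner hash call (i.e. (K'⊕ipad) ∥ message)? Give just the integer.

255

Key is 45 ≤ 64 bytes, zero-padded: |K'| = 64.
Inner input = (K'⊕ipad) ∥ m → 64 + 191 = 255 bytes.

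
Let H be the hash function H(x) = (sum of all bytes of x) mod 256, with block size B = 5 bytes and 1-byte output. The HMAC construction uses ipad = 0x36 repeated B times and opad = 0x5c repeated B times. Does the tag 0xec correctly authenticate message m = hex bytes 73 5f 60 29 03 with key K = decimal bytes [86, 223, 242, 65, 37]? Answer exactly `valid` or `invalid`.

Key decimal bytes [86, 223, 242, 65, 37] = 56 df f2 41 25 is exactly B = 5 bytes: K' = 56 df f2 41 25.
K' ⊕ ipad = 60 e9 c4 77 13; K' ⊕ opad = 0a 83 ae 1d 79.
Inner hash: sum = 96+233+196+119+19+115+95+96+41+3 = 1013; mod 256 = 245 → f5.
Outer hash (recomputed tag): sum = 10+131+174+29+121+245 = 710; mod 256 = 198 → c6.
Recomputed tag = c6; claimed = ec → mismatch.

invalid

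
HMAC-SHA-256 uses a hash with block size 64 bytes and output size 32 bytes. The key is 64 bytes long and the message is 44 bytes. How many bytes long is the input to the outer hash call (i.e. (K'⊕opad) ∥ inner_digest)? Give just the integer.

Key is 64 ≤ 64 bytes, zero-padded: |K'| = 64.
Outer input = (K'⊕opad) ∥ H(inner) → 64 + 32 = 96 bytes.

96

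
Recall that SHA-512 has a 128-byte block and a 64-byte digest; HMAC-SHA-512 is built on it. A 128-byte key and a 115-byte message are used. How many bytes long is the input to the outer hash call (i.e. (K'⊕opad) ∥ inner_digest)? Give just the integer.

Key is 128 ≤ 128 bytes, zero-padded: |K'| = 128.
Outer input = (K'⊕opad) ∥ H(inner) → 128 + 64 = 192 bytes.

192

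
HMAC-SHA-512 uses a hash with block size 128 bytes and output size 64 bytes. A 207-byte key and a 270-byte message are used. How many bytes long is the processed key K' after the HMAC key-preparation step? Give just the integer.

128

Key is 207 > 128 bytes, so it is hashed to 64 bytes then zero-padded to 128: |K'| = 128.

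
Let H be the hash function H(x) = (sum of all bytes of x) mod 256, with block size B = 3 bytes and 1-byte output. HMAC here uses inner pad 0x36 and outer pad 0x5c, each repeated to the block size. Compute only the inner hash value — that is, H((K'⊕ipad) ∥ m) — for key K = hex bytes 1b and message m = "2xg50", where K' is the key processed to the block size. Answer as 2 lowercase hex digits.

Key hex bytes 1b is 1 byte ≤ B = 3; zero-pad to 3 bytes: K' = 1b 00 00.
K' ⊕ ipad = 2d 36 36.
Inner input = 2d 36 36 ∥ 32 78 67 35 30.
Inner hash: sum = 45+54+54+50+120+103+53+48 = 527; mod 256 = 15 → 0f.

0f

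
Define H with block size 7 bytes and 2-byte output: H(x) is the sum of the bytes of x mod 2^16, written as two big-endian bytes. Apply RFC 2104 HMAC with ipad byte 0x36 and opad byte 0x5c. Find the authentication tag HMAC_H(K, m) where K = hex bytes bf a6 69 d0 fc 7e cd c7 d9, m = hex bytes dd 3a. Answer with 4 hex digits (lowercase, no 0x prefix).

030a

Key hex bytes bf a6 69 d0 fc 7e cd c7 d9 is 9 bytes > B = 7, so hash it first: H(key) = 06 85, then zero-pad to 7 bytes: K' = 06 85 00 00 00 00 00.
K' ⊕ ipad = 30 b3 36 36 36 36 36.  K' ⊕ opad = 5a d9 5c 5c 5c 5c 5c.
Inner input = (K'⊕ipad) ∥ m = 30 b3 36 36 36 36 36 ∥ dd 3a.
Inner hash: sum = 48+179+54+54+54+54+54+221+58 = 776 → 03 08.
Outer input = (K'⊕opad) ∥ inner = 5a d9 5c 5c 5c 5c 5c ∥ 03 08.
Outer hash (tag): sum = 90+217+92+92+92+92+92+3+8 = 778 → 03 0a.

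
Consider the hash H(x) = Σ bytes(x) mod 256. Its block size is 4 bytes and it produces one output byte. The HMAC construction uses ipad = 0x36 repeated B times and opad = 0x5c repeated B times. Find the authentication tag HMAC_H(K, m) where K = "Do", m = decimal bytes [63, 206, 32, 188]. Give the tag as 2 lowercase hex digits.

23

Key "Do" = 44 6f is 2 bytes ≤ B = 4; zero-pad to 4 bytes: K' = 44 6f 00 00.
K' ⊕ ipad = 72 59 36 36.  K' ⊕ opad = 18 33 5c 5c.
Inner input = (K'⊕ipad) ∥ m = 72 59 36 36 ∥ 3f ce 20 bc.
Inner hash: sum = 114+89+54+54+63+206+32+188 = 800; mod 256 = 32 → 20.
Outer input = (K'⊕opad) ∥ inner = 18 33 5c 5c ∥ 20.
Outer hash (tag): sum = 24+51+92+92+32 = 291; mod 256 = 35 → 23.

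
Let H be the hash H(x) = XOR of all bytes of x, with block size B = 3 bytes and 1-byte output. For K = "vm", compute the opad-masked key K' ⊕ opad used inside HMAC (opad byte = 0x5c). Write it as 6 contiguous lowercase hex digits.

Key "vm" = 76 6d is 2 bytes ≤ B = 3; zero-pad to 3 bytes: K' = 76 6d 00.
XOR each byte with 0x5c: 76⊕5c=2a, 6d⊕5c=31, 00⊕5c=5c.

2a315c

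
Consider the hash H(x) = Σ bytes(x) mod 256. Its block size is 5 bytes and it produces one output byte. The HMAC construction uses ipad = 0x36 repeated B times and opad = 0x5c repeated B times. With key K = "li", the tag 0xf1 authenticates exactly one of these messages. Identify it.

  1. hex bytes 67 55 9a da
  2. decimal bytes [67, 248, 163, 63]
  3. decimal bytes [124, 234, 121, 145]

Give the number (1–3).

2

Key "li" = 6c 69 is 2 bytes ≤ B = 5; zero-pad to 5 bytes: K' = 6c 69 00 00 00.
K' ⊕ ipad = 5a 5f 36 36 36; K' ⊕ opad = 30 35 5c 5c 5c.
m1: inner = H(5a 5f 36 36 36 67 55 9a da) = 8b; tag = H(30 35 5c 5c 5c 8b) = 04
m2: inner = H(5a 5f 36 36 36 43 f8 a3 3f) = 78; tag = H(30 35 5c 5c 5c 78) = f1 ← matches
m3: inner = H(5a 5f 36 36 36 7c ea 79 91) = cb; tag = H(30 35 5c 5c 5c cb) = 44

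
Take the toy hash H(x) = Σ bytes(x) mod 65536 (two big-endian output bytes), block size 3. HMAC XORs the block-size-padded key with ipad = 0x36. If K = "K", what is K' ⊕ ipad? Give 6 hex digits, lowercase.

7d3636

Key "K" = 4b is 1 byte ≤ B = 3; zero-pad to 3 bytes: K' = 4b 00 00.
XOR each byte with 0x36: 4b⊕36=7d, 00⊕36=36, 00⊕36=36.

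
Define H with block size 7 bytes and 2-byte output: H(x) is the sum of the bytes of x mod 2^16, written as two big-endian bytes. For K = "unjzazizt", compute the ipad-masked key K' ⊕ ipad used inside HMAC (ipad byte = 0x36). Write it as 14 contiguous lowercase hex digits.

Key "unjzazizt" = 75 6e 6a 7a 61 7a 69 7a 74 is 9 bytes > B = 7, so hash it first: H(key) = 03 f9, then zero-pad to 7 bytes: K' = 03 f9 00 00 00 00 00.
XOR each byte with 0x36: 03⊕36=35, f9⊕36=cf, 00⊕36=36, 00⊕36=36, 00⊕36=36, 00⊕36=36, 00⊕36=36.

35cf3636363636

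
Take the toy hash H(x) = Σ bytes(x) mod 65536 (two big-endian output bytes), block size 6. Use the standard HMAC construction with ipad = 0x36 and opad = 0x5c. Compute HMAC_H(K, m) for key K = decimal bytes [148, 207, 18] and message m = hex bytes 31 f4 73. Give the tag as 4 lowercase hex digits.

Key decimal bytes [148, 207, 18] = 94 cf 12 is 3 bytes ≤ B = 6; zero-pad to 6 bytes: K' = 94 cf 12 00 00 00.
K' ⊕ ipad = a2 f9 24 36 36 36.  K' ⊕ opad = c8 93 4e 5c 5c 5c.
Inner input = (K'⊕ipad) ∥ m = a2 f9 24 36 36 36 ∥ 31 f4 73.
Inner hash: sum = 162+249+36+54+54+54+49+244+115 = 1017 → 03 f9.
Outer input = (K'⊕opad) ∥ inner = c8 93 4e 5c 5c 5c ∥ 03 f9.
Outer hash (tag): sum = 200+147+78+92+92+92+3+249 = 953 → 03 b9.

03b9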